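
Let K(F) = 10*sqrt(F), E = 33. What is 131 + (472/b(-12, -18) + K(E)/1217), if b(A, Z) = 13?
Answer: 2175/13 + 10*sqrt(33)/1217 ≈ 167.35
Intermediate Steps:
131 + (472/b(-12, -18) + K(E)/1217) = 131 + (472/13 + (10*sqrt(33))/1217) = 131 + (472*(1/13) + (10*sqrt(33))*(1/1217)) = 131 + (472/13 + 10*sqrt(33)/1217) = 2175/13 + 10*sqrt(33)/1217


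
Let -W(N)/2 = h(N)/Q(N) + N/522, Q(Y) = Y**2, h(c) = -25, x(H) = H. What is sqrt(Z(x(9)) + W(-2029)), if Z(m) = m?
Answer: 2*sqrt(130670686373)/176523 ≈ 4.0956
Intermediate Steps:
W(N) = 50/N**2 - N/261 (W(N) = -2*(-25/N**2 + N/522) = 50/N**2 - N/261)
sqrt(Z(x(9)) + W(-2029)) = sqrt(9 + (50/(-2029)**2 - 1/261*(-2029))) = sqrt(9 + (50*(1/4116841) + 2029/261)) = sqrt(9 + (50/4116841 + 2029/261)) = sqrt(9 + 8353083439/1074495501) = sqrt(18023542948/1074495501) = 2*sqrt(130670686373)/176523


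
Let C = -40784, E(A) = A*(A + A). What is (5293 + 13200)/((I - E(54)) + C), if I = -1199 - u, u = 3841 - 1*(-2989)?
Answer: -18493/54645 ≈ -0.33842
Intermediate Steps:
E(A) = 2*A**2 (E(A) = A*(2*A) = 2*A**2)
u = 6830 (u = 3841 + 2989 = 6830)
I = -8029 (I = -1199 - 1*6830 = -1199 - 6830 = -8029)
(5293 + 13200)/((I - E(54)) + C) = (5293 + 13200)/((-8029 - 2*54**2) - 40784) = 18493/((-8029 - 2*2916) - 40784) = 18493/((-8029 - 1*5832) - 40784) = 18493/((-8029 - 5832) - 40784) = 18493/(-13861 - 40784) = 18493/(-54645) = 18493*(-1/54645) = -18493/54645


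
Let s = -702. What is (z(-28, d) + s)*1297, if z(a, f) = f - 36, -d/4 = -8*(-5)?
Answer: -1164706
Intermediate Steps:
d = -160 (d = -(-32)*(-5) = -4*40 = -160)
z(a, f) = -36 + f
(z(-28, d) + s)*1297 = ((-36 - 160) - 702)*1297 = (-196 - 702)*1297 = -898*1297 = -1164706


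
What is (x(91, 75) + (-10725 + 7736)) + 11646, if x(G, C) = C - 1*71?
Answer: 8661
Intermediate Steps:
x(G, C) = -71 + C (x(G, C) = C - 71 = -71 + C)
(x(91, 75) + (-10725 + 7736)) + 11646 = ((-71 + 75) + (-10725 + 7736)) + 11646 = (4 - 2989) + 11646 = -2985 + 11646 = 8661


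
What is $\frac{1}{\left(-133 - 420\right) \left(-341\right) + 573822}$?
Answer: $\frac{1}{762395} \approx 1.3117 \cdot 10^{-6}$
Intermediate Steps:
$\frac{1}{\left(-133 - 420\right) \left(-341\right) + 573822} = \frac{1}{\left(-553\right) \left(-341\right) + 573822} = \frac{1}{188573 + 573822} = \frac{1}{762395}$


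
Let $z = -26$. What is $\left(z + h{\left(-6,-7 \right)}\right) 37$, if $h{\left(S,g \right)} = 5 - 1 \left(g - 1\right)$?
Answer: $-481$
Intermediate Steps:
$h{\left(S,g \right)} = 6 - g$ ($h{\left(S,g \right)} = 5 - 1 \left(-1 + g\right) = 5 - \left(-1 + g\right) = 6 - g$)
$\left(z + h{\left(-6,-7 \right)}\right) 37 = \left(-26 + \left(6 - -7\right)\right) 37 = \left(-26 + \left(6 + 7\right)\right) 37 = \left(-26 + 13\right) 37 = \left(-13\right) 37 = -481$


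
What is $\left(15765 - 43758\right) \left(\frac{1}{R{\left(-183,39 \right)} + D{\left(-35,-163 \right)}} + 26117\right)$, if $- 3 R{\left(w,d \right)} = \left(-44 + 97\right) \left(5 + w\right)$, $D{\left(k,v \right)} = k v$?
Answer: $- \frac{19409792946348}{26549} \approx -7.3109 \cdot 10^{8}$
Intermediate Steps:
$R{\left(w,d \right)} = - \frac{265}{3} - \frac{53 w}{3}$ ($R{\left(w,d \right)} = - \frac{\left(-44 + 97\right) \left(5 + w\right)}{3} = - \frac{53 \left(5 + w\right)}{3} = - \frac{265 + 53 w}{3} = - \frac{265}{3} - \frac{53 w}{3}$)
$\left(15765 - 43758\right) \left(\frac{1}{R{\left(-183,39 \right)} + D{\left(-35,-163 \right)}} + 26117\right) = \left(15765 - 43758\right) \left(\frac{1}{\left(- \frac{265}{3} - -3233\right) - -5705} + 26117\right) = - 27993 \left(\frac{1}{\left(- \frac{265}{3} + 3233\right) + 5705} + 26117\right) = - 27993 \left(\frac{1}{\frac{9434}{3} + 5705} + 26117\right) = - 27993 \left(\frac{1}{\frac{26549}{3}} + 26117\right) = - 27993 \left(\frac{3}{26549} + 26117\right) = \left(-27993\right) \frac{693380236}{26549} = - \frac{19409792946348}{26549}$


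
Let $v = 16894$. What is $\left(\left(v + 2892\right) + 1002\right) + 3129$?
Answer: $23917$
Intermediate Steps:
$\left(\left(v + 2892\right) + 1002\right) + 3129 = \left(\left(16894 + 2892\right) + 1002\right) + 3129 = \left(19786 + 1002\right) + 3129 = 20788 + 3129 = 23917$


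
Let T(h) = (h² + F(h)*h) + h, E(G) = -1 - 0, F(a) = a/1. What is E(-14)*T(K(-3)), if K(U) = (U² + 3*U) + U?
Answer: -15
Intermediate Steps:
F(a) = a (F(a) = a*1 = a)
E(G) = -1 (E(G) = -1 - 1*0 = -1 + 0 = -1)
K(U) = U² + 4*U
T(h) = h + 2*h² (T(h) = (h² + h*h) + h = (h² + h²) + h = 2*h² + h = h + 2*h²)
E(-14)*T(K(-3)) = -(-3*(4 - 3))*(1 + 2*(-3*(4 - 3))) = -(-3*1)*(1 + 2*(-3*1)) = -(-3)*(1 + 2*(-3)) = -(-3)*(1 - 6) = -(-3)*(-5) = -1*15 = -15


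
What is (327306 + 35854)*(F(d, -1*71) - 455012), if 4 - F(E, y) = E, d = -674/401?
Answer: -66261278047440/401 ≈ -1.6524e+11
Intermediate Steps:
d = -674/401 (d = -674*1/401 = -674/401 ≈ -1.6808)
F(E, y) = 4 - E
(327306 + 35854)*(F(d, -1*71) - 455012) = (327306 + 35854)*((4 - 1*(-674/401)) - 455012) = 363160*((4 + 674/401) - 455012) = 363160*(2278/401 - 455012) = 363160*(-182457534/401) = -66261278047440/401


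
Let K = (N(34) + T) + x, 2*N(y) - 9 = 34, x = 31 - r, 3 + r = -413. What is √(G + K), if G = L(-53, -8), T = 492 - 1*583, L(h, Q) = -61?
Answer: √1266/2 ≈ 17.790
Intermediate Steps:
r = -416 (r = -3 - 413 = -416)
x = 447 (x = 31 - 1*(-416) = 31 + 416 = 447)
N(y) = 43/2 (N(y) = 9/2 + (½)*34 = 9/2 + 17 = 43/2)
T = -91 (T = 492 - 583 = -91)
G = -61
K = 755/2 (K = (43/2 - 91) + 447 = -139/2 + 447 = 755/2 ≈ 377.50)
√(G + K) = √(-61 + 755/2) = √(633/2) = √1266/2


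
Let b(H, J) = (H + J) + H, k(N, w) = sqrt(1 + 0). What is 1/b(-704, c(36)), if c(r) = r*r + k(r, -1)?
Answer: -1/111 ≈ -0.0090090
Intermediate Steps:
k(N, w) = 1 (k(N, w) = sqrt(1) = 1)
c(r) = 1 + r**2 (c(r) = r*r + 1 = r**2 + 1 = 1 + r**2)
b(H, J) = J + 2*H
1/b(-704, c(36)) = 1/((1 + 36**2) + 2*(-704)) = 1/((1 + 1296) - 1408) = 1/(1297 - 1408) = 1/(-111) = -1/111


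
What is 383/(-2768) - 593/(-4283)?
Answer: 1035/11855344 ≈ 8.7302e-5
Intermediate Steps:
383/(-2768) - 593/(-4283) = 383*(-1/2768) - 593*(-1/4283) = -383/2768 + 593/4283 = 1035/11855344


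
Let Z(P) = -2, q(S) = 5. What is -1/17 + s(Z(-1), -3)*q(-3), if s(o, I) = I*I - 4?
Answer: 424/17 ≈ 24.941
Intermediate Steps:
s(o, I) = -4 + I² (s(o, I) = I² - 4 = -4 + I²)
-1/17 + s(Z(-1), -3)*q(-3) = -1/17 + (-4 + (-3)²)*5 = -1*1/17 + (-4 + 9)*5 = -1/17 + 5*5 = -1/17 + 25 = 424/17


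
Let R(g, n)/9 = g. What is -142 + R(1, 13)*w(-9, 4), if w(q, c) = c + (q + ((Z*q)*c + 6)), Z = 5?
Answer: -1753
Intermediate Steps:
R(g, n) = 9*g
w(q, c) = 6 + c + q + 5*c*q (w(q, c) = c + (q + ((5*q)*c + 6)) = c + (q + (5*c*q + 6)) = c + (q + (6 + 5*c*q)) = c + (6 + q + 5*c*q) = 6 + c + q + 5*c*q)
-142 + R(1, 13)*w(-9, 4) = -142 + (9*1)*(6 + 4 - 9 + 5*4*(-9)) = -142 + 9*(6 + 4 - 9 - 180) = -142 + 9*(-179) = -142 - 1611 = -1753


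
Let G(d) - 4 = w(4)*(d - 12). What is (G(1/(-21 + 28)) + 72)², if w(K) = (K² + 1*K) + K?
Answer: 2131600/49 ≈ 43502.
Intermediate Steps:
w(K) = K² + 2*K (w(K) = (K² + K) + K = (K + K²) + K = K² + 2*K)
G(d) = -284 + 24*d (G(d) = 4 + (4*(2 + 4))*(d - 12) = 4 + (4*6)*(-12 + d) = 4 + 24*(-12 + d) = 4 + (-288 + 24*d) = -284 + 24*d)
(G(1/(-21 + 28)) + 72)² = ((-284 + 24/(-21 + 28)) + 72)² = ((-284 + 24/7) + 72)² = (-1964/7 + 72)² = (-1460/7)² = 2131600/49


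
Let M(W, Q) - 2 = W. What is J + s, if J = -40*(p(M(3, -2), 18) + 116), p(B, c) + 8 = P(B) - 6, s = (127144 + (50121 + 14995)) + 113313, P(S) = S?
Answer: 301293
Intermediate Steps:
s = 305573 (s = (127144 + 65116) + 113313 = 192260 + 113313 = 305573)
M(W, Q) = 2 + W
p(B, c) = -14 + B (p(B, c) = -8 + (B - 6) = -8 + (-6 + B) = -14 + B)
J = -4280 (J = -40*((-14 + (2 + 3)) + 116) = -40*((-14 + 5) + 116) = -40*(-9 + 116) = -40*107 = -4280)
J + s = -4280 + 305573 = 301293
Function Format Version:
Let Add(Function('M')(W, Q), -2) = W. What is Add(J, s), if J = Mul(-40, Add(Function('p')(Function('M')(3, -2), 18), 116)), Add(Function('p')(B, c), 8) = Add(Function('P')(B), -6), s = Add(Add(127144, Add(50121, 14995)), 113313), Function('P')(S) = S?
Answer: 301293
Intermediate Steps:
s = 305573 (s = Add(Add(127144, 65116), 113313) = Add(192260, 113313) = 305573)
Function('M')(W, Q) = Add(2, W)
Function('p')(B, c) = Add(-14, B) (Function('p')(B, c) = Add(-8, Add(B, -6)) = Add(-8, Add(-6, B)) = Add(-14, B))
J = -4280 (J = Mul(-40, Add(Add(-14, Add(2, 3)), 116)) = Mul(-40, Add(Add(-14, 5), 116)) = Mul(-40, Add(-9, 116)) = Mul(-40, 107) = -4280)
Add(J, s) = Add(-4280, 305573) = 301293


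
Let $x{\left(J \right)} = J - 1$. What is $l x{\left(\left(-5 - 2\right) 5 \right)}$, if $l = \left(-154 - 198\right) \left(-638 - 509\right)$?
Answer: $-14534784$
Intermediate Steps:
$x{\left(J \right)} = -1 + J$
$l = 403744$ ($l = - 352 \left(-638 - 509\right) = \left(-352\right) \left(-1147\right) = 403744$)
$l x{\left(\left(-5 - 2\right) 5 \right)} = 403744 \left(-1 + \left(-5 - 2\right) 5\right) = 403744 \left(-1 - 35\right) = 403744 \left(-36\right) = -14534784$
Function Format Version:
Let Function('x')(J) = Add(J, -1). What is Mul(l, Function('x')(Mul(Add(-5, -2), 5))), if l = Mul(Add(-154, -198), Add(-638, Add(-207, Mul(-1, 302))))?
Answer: -14534784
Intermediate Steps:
Function('x')(J) = Add(-1, J)
l = 403744 (l = Mul(-352, Add(-638, Add(-207, -302))) = Mul(-352, Add(-638, -509)) = Mul(-352, -1147) = 403744)
Mul(l, Function('x')(Mul(Add(-5, -2), 5))) = Mul(403744, Add(-1, Mul(Add(-5, -2), 5))) = Mul(403744, Add(-1, Mul(-7, 5))) = Mul(403744, Add(-1, -35)) = Mul(403744, -36) = -14534784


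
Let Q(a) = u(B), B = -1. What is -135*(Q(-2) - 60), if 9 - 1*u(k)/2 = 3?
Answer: 6480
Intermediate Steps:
u(k) = 12 (u(k) = 18 - 2*3 = 18 - 6 = 12)
Q(a) = 12
-135*(Q(-2) - 60) = -135*(12 - 60) = -135*(-48) = 6480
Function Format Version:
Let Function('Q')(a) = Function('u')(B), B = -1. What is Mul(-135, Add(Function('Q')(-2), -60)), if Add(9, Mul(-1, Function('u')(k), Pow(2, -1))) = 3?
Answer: 6480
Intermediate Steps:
Function('u')(k) = 12 (Function('u')(k) = Add(18, Mul(-2, 3)) = Add(18, -6) = 12)
Function('Q')(a) = 12
Mul(-135, Add(Function('Q')(-2), -60)) = Mul(-135, Add(12, -60)) = Mul(-135, -48) = 6480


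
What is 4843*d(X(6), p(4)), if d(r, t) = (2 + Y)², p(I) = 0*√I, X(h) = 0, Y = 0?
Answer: 19372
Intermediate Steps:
p(I) = 0
d(r, t) = 4 (d(r, t) = (2 + 0)² = 2² = 4)
4843*d(X(6), p(4)) = 4843*4 = 19372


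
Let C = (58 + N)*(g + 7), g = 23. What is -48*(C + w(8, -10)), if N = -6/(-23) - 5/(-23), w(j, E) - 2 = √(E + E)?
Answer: -1939008/23 - 96*I*√5 ≈ -84305.0 - 214.66*I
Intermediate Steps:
w(j, E) = 2 + √2*√E (w(j, E) = 2 + √(E + E) = 2 + √(2*E) = 2 + √2*√E)
N = 11/23 (N = -6*(-1/23) - 5*(-1/23) = 6/23 + 5/23 = 11/23 ≈ 0.47826)
C = 40350/23 (C = (58 + 11/23)*(23 + 7) = (1345/23)*30 = 40350/23 ≈ 1754.3)
-48*(C + w(8, -10)) = -48*(40350/23 + (2 + √2*√(-10))) = -48*(40350/23 + (2 + √2*(I*√10))) = -48*(40350/23 + (2 + 2*I*√5)) = -48*(40396/23 + 2*I*√5) = -1939008/23 - 96*I*√5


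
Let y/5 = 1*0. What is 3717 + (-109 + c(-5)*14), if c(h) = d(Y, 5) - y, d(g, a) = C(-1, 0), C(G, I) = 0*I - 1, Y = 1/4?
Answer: 3594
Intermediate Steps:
Y = 1/4 ≈ 0.25000
C(G, I) = -1 (C(G, I) = 0 - 1 = -1)
d(g, a) = -1
y = 0 (y = 5*(1*0) = 5*0 = 0)
c(h) = -1 (c(h) = -1 - 1*0 = -1 + 0 = -1)
3717 + (-109 + c(-5)*14) = 3717 + (-109 - 1*14) = 3717 + (-109 - 14) = 3717 - 123 = 3594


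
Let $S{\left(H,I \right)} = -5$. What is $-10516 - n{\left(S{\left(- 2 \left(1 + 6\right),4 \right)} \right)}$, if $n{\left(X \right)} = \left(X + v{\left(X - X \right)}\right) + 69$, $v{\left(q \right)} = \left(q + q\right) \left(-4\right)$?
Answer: $-10580$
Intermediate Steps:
$v{\left(q \right)} = - 8 q$ ($v{\left(q \right)} = 2 q \left(-4\right) = - 8 q$)
$n{\left(X \right)} = 69 + X$ ($n{\left(X \right)} = \left(X - 8 \left(X - X\right)\right) + 69 = \left(X - 0\right) + 69 = \left(X + 0\right) + 69 = X + 69 = 69 + X$)
$-10516 - n{\left(S{\left(- 2 \left(1 + 6\right),4 \right)} \right)} = -10516 - \left(69 - 5\right) = -10516 - 64 = -10580$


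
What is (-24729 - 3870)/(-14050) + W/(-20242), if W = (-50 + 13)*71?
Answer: 153952577/71100025 ≈ 2.1653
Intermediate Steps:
W = -2627 (W = -37*71 = -2627)
(-24729 - 3870)/(-14050) + W/(-20242) = (-24729 - 3870)/(-14050) - 2627/(-20242) = -28599*(-1/14050) - 2627*(-1/20242) = 28599/14050 + 2627/20242 = 153952577/71100025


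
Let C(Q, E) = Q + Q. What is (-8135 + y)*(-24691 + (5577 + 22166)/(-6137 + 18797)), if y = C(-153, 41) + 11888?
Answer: -359131804233/4220 ≈ -8.5102e+7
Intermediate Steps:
C(Q, E) = 2*Q
y = 11582 (y = 2*(-153) + 11888 = -306 + 11888 = 11582)
(-8135 + y)*(-24691 + (5577 + 22166)/(-6137 + 18797)) = (-8135 + 11582)*(-24691 + (5577 + 22166)/(-6137 + 18797)) = 3447*(-24691 + 27743/12660) = 3447*(-312560317/12660) = -359131804233/4220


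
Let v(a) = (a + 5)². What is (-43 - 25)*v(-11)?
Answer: -2448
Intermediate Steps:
v(a) = (5 + a)²
(-43 - 25)*v(-11) = (-43 - 25)*(5 - 11)² = -68*(-6)² = -68*36 = -2448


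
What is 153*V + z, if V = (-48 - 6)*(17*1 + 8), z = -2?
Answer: -206552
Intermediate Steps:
V = -1350 (V = -54*(17 + 8) = -54*25 = -1350)
153*V + z = 153*(-1350) - 2 = -206550 - 2 = -206552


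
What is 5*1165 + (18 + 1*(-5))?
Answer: 5838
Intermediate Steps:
5*1165 + (18 + 1*(-5)) = 5825 + (18 - 5) = 5825 + 13 = 5838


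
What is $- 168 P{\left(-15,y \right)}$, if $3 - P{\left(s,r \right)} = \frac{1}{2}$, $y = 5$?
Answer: $-420$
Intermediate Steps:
$P{\left(s,r \right)} = \frac{5}{2}$ ($P{\left(s,r \right)} = 3 - \frac{1}{2} = \frac{5}{2}$)
$- 168 P{\left(-15,y \right)} = \left(-168\right) \frac{5}{2} = -420$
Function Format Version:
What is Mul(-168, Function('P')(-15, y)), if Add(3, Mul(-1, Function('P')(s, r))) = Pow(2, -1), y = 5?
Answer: -420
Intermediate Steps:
Function('P')(s, r) = Rational(5, 2) (Function('P')(s, r) = Add(3, Mul(-1, Pow(2, -1))) = Add(3, Mul(-1, Rational(1, 2))) = Add(3, Rational(-1, 2)) = Rational(5, 2))
Mul(-168, Function('P')(-15, y)) = Mul(-168, Rational(5, 2)) = -420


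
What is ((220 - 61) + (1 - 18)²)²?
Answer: 200704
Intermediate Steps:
((220 - 61) + (1 - 18)²)² = (159 + (-17)²)² = (159 + 289)² = 448² = 200704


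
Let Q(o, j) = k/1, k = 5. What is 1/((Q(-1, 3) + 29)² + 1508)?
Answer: 1/2664 ≈ 0.00037538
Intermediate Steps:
Q(o, j) = 5 (Q(o, j) = 5/1 = 5*1 = 5)
1/((Q(-1, 3) + 29)² + 1508) = 1/((5 + 29)² + 1508) = 1/(34² + 1508) = 1/(1156 + 1508) = 1/2664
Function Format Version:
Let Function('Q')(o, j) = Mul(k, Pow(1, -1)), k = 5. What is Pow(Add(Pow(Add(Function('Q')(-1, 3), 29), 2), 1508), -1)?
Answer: Rational(1, 2664) ≈ 0.00037538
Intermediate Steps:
Function('Q')(o, j) = 5 (Function('Q')(o, j) = Mul(5, Pow(1, -1)) = Mul(5, 1) = 5)
Pow(Add(Pow(Add(Function('Q')(-1, 3), 29), 2), 1508), -1) = Pow(Add(Pow(Add(5, 29), 2), 1508), -1) = Pow(Add(Pow(34, 2), 1508), -1) = Pow(Add(1156, 1508), -1) = Pow(2664, -1) = Rational(1, 2664)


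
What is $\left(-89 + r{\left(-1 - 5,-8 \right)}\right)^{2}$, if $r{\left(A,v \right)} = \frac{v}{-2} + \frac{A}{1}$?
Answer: $8281$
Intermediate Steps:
$r{\left(A,v \right)} = A - \frac{v}{2}$ ($r{\left(A,v \right)} = v \left(- \frac{1}{2}\right) + A 1 = - \frac{v}{2} + A = A - \frac{v}{2}$)
$\left(-89 + r{\left(-1 - 5,-8 \right)}\right)^{2} = \left(-89 - 2\right)^{2} = \left(-91\right)^{2} = 8281$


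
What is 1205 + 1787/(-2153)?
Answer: 2592578/2153 ≈ 1204.2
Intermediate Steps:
1205 + 1787/(-2153) = 1205 + 1787*(-1/2153) = 1205 - 1787/2153 = 2592578/2153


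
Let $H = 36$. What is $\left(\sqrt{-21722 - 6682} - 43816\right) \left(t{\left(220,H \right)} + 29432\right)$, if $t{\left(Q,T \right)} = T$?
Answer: $-1291169888 + 176808 i \sqrt{789} \approx -1.2912 \cdot 10^{9} + 4.9664 \cdot 10^{6} i$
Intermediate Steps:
$\left(\sqrt{-21722 - 6682} - 43816\right) \left(t{\left(220,H \right)} + 29432\right) = \left(\sqrt{-21722 - 6682} - 43816\right) \left(36 + 29432\right) = \left(\sqrt{-28404} - 43816\right) 29468 = \left(6 i \sqrt{789} - 43816\right) 29468 = \left(-43816 + 6 i \sqrt{789}\right) 29468 = -1291169888 + 176808 i \sqrt{789}$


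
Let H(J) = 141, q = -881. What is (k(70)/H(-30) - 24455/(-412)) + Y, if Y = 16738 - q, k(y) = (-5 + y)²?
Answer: 1028711803/58092 ≈ 17708.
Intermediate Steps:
Y = 17619 (Y = 16738 - 1*(-881) = 16738 + 881 = 17619)
(k(70)/H(-30) - 24455/(-412)) + Y = ((-5 + 70)²/141 - 24455/(-412)) + 17619 = (65²*(1/141) - 24455*(-1/412)) + 17619 = (4225*(1/141) + 24455/412) + 17619 = (4225/141 + 24455/412) + 17619 = 5188855/58092 + 17619 = 1028711803/58092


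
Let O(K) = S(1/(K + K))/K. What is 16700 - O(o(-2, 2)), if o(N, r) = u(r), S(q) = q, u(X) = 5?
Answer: 834999/50 ≈ 16700.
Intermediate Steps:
o(N, r) = 5
O(K) = 1/(2*K²) (O(K) = 1/((K + K)*K) = 1/(((2*K))*K) = (1/(2*K))/K = 1/(2*K²))
16700 - O(o(-2, 2)) = 16700 - 1/(2*5²) = 16700 - 1/(2*25) = 16700 - 1*1/50 = 16700 - 1/50 = 834999/50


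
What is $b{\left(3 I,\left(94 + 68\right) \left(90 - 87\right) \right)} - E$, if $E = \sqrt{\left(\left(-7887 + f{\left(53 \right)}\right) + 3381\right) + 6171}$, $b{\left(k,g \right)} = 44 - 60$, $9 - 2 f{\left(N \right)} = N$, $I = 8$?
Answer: $-16 - \sqrt{1643} \approx -56.534$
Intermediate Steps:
$f{\left(N \right)} = \frac{9}{2} - \frac{N}{2}$
$b{\left(k,g \right)} = -16$
$E = \sqrt{1643}$ ($E = \sqrt{\left(\left(-7887 + \left(\frac{9}{2} - \frac{53}{2}\right)\right) + 3381\right) + 6171} = \sqrt{\left(\left(-7887 - 22\right) + 3381\right) + 6171} = \sqrt{\left(-7909 + 3381\right) + 6171} = \sqrt{-4528 + 6171} = \sqrt{1643} \approx 40.534$)
$b{\left(3 I,\left(94 + 68\right) \left(90 - 87\right) \right)} - E = -16 - \sqrt{1643}$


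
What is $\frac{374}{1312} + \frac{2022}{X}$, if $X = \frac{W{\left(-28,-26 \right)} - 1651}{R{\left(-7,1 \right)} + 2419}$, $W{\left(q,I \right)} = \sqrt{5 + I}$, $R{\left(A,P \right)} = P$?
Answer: $\frac{11 \left(- 291786973 i + 17 \sqrt{21}\right)}{656 \left(\sqrt{21} + 1651 i\right)} \approx -2963.5 - 8.2264 i$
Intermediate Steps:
$X = - \frac{1651}{2420} + \frac{i \sqrt{21}}{2420}$ ($X = \frac{\sqrt{5 - 26} - 1651}{1 + 2419} = \frac{\sqrt{-21} - 1651}{2420} = \left(i \sqrt{21} - 1651\right) \frac{1}{2420} = \left(-1651 + i \sqrt{21}\right) \frac{1}{2420} = - \frac{1651}{2420} + \frac{i \sqrt{21}}{2420} \approx -0.68223 + 0.0018936 i$)
$\frac{374}{1312} + \frac{2022}{X} = \frac{374}{1312} + \frac{2022}{- \frac{1651}{2420} + \frac{i \sqrt{21}}{2420}} = 374 \cdot \frac{1}{1312} + \frac{2022}{- \frac{1651}{2420} + \frac{i \sqrt{21}}{2420}} = \frac{187}{656} + \frac{2022}{- \frac{1651}{2420} + \frac{i \sqrt{21}}{2420}}$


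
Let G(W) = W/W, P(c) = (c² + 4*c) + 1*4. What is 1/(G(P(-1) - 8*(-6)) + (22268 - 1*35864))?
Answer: -1/13595 ≈ -7.3556e-5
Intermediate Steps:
P(c) = 4 + c² + 4*c (P(c) = (c² + 4*c) + 4 = 4 + c² + 4*c)
G(W) = 1
1/(G(P(-1) - 8*(-6)) + (22268 - 1*35864)) = 1/(1 + (22268 - 1*35864)) = 1/(1 + (22268 - 35864)) = 1/(1 - 13596) = 1/(-13595) = -1/13595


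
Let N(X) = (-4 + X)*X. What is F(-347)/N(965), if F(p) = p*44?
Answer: -15268/927365 ≈ -0.016464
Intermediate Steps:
F(p) = 44*p
N(X) = X*(-4 + X)
F(-347)/N(965) = (44*(-347))/((965*(-4 + 965))) = -15268/(965*961) = -15268/927365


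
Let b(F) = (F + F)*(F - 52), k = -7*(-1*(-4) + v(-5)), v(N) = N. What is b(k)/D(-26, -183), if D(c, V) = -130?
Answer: 63/13 ≈ 4.8462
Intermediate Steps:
k = 7 (k = -7*(-1*(-4) - 5) = -7*(4 - 5) = -7*(-1) = 7)
b(F) = 2*F*(-52 + F) (b(F) = (2*F)*(-52 + F) = 2*F*(-52 + F))
b(k)/D(-26, -183) = (2*7*(-52 + 7))/(-130) = (2*7*(-45))*(-1/130) = -630*(-1/130) = 63/13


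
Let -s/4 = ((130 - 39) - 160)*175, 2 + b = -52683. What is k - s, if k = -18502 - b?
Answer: -14117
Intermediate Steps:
b = -52685 (b = -2 - 52683 = -52685)
s = 48300 (s = -4*((130 - 39) - 160)*175 = -4*(91 - 160)*175 = -(-276)*175 = -4*(-12075) = 48300)
k = 34183 (k = -18502 - 1*(-52685) = -18502 + 52685 = 34183)
k - s = 34183 - 1*48300 = 34183 - 48300 = -14117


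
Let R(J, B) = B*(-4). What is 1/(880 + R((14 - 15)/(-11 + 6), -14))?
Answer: 1/936 ≈ 0.0010684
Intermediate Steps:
R(J, B) = -4*B
1/(880 + R((14 - 15)/(-11 + 6), -14)) = 1/(880 - 4*(-14)) = 1/(880 + 56) = 1/936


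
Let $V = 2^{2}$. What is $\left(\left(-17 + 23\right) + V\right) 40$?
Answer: $400$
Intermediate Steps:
$V = 4$
$\left(\left(-17 + 23\right) + V\right) 40 = \left(\left(-17 + 23\right) + 4\right) 40 = \left(6 + 4\right) 40 = 10 \cdot 40 = 400$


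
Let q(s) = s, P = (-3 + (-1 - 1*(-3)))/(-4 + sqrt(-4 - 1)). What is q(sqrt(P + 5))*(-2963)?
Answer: -2963*sqrt(2289 + 21*I*sqrt(5))/21 ≈ -6750.8 - 69.237*I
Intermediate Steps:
P = -1/(-4 + I*sqrt(5)) (P = (-3 + (-1 + 3))/(-4 + sqrt(-5)) = (-3 + 2)/(-4 + I*sqrt(5)) = -1/(-4 + I*sqrt(5)) ≈ 0.19048 + 0.10648*I)
q(sqrt(P + 5))*(-2963) = sqrt((4/21 + I*sqrt(5)/21) + 5)*(-2963) = sqrt(109/21 + I*sqrt(5)/21)*(-2963) = -2963*sqrt(109/21 + I*sqrt(5)/21)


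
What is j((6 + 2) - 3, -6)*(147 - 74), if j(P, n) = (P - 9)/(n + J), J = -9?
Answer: 292/15 ≈ 19.467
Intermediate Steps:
j(P, n) = (-9 + P)/(-9 + n) (j(P, n) = (P - 9)/(n - 9) = (-9 + P)/(-9 + n))
j((6 + 2) - 3, -6)*(147 - 74) = ((-9 + ((6 + 2) - 3))/(-9 - 6))*(147 - 74) = ((-9 + (8 - 3))/(-15))*73 = -(-9 + 5)/15*73 = -1/15*(-4)*73 = (4/15)*73 = 292/15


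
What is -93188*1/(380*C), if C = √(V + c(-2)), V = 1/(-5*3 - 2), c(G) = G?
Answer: 23297*I*√595/3325 ≈ 170.91*I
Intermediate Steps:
V = -1/17 (V = 1/(-15 - 2) = 1/(-17) = -1/17 ≈ -0.058824)
C = I*√595/17 (C = √(-1/17 - 2) = √(-35/17) = I*√595/17 ≈ 1.4349*I)
-93188*1/(380*C) = -93188*(-I*√595/13300) = -(-23297)*I*√595/3325 = 23297*I*√595/3325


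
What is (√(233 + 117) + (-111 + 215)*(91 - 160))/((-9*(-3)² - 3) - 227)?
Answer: 7176/311 - 5*√14/311 ≈ 23.014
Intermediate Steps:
(√(233 + 117) + (-111 + 215)*(91 - 160))/((-9*(-3)² - 3) - 227) = (√350 + 104*(-69))/((-9*9 - 3) - 227) = (5*√14 - 7176)/((-81 - 3) - 227) = (-7176 + 5*√14)/(-84 - 227) = (-7176 + 5*√14)/(-311) = (-7176 + 5*√14)*(-1/311) = 7176/311 - 5*√14/311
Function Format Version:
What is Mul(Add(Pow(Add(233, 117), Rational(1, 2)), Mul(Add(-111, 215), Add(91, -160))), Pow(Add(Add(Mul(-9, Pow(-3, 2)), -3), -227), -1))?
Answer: Add(Rational(7176, 311), Mul(Rational(-5, 311), Pow(14, Rational(1, 2)))) ≈ 23.014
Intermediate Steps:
Mul(Add(Pow(Add(233, 117), Rational(1, 2)), Mul(Add(-111, 215), Add(91, -160))), Pow(Add(Add(Mul(-9, Pow(-3, 2)), -3), -227), -1)) = Mul(Add(Pow(350, Rational(1, 2)), Mul(104, -69)), Pow(Add(Add(Mul(-9, 9), -3), -227), -1)) = Mul(Add(Mul(5, Pow(14, Rational(1, 2))), -7176), Pow(Add(Add(-81, -3), -227), -1)) = Mul(Add(-7176, Mul(5, Pow(14, Rational(1, 2)))), Pow(Add(-84, -227), -1)) = Mul(Add(-7176, Mul(5, Pow(14, Rational(1, 2)))), Pow(-311, -1)) = Mul(Add(-7176, Mul(5, Pow(14, Rational(1, 2)))), Rational(-1, 311)) = Add(Rational(7176, 311), Mul(Rational(-5, 311), Pow(14, Rational(1, 2))))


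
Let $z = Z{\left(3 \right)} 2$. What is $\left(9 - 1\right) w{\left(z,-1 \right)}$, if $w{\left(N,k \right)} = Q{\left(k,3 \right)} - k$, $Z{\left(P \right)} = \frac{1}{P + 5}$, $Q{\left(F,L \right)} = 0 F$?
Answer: $8$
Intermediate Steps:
$Q{\left(F,L \right)} = 0$
$Z{\left(P \right)} = \frac{1}{5 + P}$
$z = \frac{1}{4}$ ($z = \frac{1}{5 + 3} \cdot 2 = \frac{1}{8} \cdot 2 = \frac{1}{4} \approx 0.25$)
$w{\left(N,k \right)} = - k$ ($w{\left(N,k \right)} = 0 - k = - k$)
$\left(9 - 1\right) w{\left(z,-1 \right)} = \left(9 - 1\right) \left(\left(-1\right) \left(-1\right)\right) = 8 \cdot 1 = 8$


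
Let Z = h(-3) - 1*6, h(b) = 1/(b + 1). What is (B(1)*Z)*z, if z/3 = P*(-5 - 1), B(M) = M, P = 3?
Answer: 351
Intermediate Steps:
h(b) = 1/(1 + b)
Z = -13/2 (Z = 1/(1 - 3) - 1*6 = 1/(-2) - 6 = -½ - 6 = -13/2 ≈ -6.5000)
z = -54 (z = 3*(3*(-5 - 1)) = 3*(3*(-6)) = 3*(-18) = -54)
(B(1)*Z)*z = (1*(-13/2))*(-54) = -13/2*(-54) = 351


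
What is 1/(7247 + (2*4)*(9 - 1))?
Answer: 1/7311 ≈ 0.00013678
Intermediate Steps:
1/(7247 + (2*4)*(9 - 1)) = 1/(7247 + 8*8) = 1/(7247 + 64) = 1/7311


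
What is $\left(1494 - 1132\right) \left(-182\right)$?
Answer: $-65884$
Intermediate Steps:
$\left(1494 - 1132\right) \left(-182\right) = 362 \left(-182\right) = -65884$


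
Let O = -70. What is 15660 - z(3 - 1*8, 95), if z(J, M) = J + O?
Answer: 15735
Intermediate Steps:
z(J, M) = -70 + J (z(J, M) = J - 70 = -70 + J)
15660 - z(3 - 1*8, 95) = 15660 - (-70 + (3 - 1*8)) = 15660 - (-70 + (3 - 8)) = 15660 - (-70 - 5) = 15660 - 1*(-75) = 15660 + 75 = 15735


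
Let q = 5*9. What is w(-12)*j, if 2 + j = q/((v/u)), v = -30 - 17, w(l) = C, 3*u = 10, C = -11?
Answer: 2684/47 ≈ 57.106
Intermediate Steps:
u = 10/3 (u = (⅓)*10 = 10/3 ≈ 3.3333)
w(l) = -11
v = -47
q = 45
j = -244/47 (j = -2 + 45/((-47/10/3)) = -2 + 45/((-47*3/10)) = -2 + 45/(-141/10) = -2 + 45*(-10/141) = -2 - 150/47 = -244/47 ≈ -5.1915)
w(-12)*j = -11*(-244/47) = 2684/47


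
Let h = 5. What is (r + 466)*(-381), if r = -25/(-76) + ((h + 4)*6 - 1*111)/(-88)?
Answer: -297479085/1672 ≈ -1.7792e+5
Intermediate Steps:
r = 1633/1672 (r = -25/(-76) + ((5 + 4)*6 - 1*111)/(-88) = -25*(-1/76) + (9*6 - 111)*(-1/88) = 25/76 + (54 - 111)*(-1/88) = 25/76 - 57*(-1/88) = 25/76 + 57/88 = 1633/1672 ≈ 0.97668)
(r + 466)*(-381) = (1633/1672 + 466)*(-381) = (780785/1672)*(-381) = -297479085/1672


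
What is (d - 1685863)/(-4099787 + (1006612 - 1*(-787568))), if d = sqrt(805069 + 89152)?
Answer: 1685863/2305607 - sqrt(894221)/2305607 ≈ 0.73079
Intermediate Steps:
d = sqrt(894221) ≈ 945.63
(d - 1685863)/(-4099787 + (1006612 - 1*(-787568))) = (sqrt(894221) - 1685863)/(-4099787 + (1006612 - 1*(-787568))) = (-1685863 + sqrt(894221))/(-4099787 + (1006612 + 787568)) = (-1685863 + sqrt(894221))/(-4099787 + 1794180) = (-1685863 + sqrt(894221))/(-2305607) = (-1685863 + sqrt(894221))*(-1/2305607) = 1685863/2305607 - sqrt(894221)/2305607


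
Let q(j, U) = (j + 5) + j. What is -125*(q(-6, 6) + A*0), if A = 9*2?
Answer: 875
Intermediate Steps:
q(j, U) = 5 + 2*j (q(j, U) = (5 + j) + j = 5 + 2*j)
A = 18
-125*(q(-6, 6) + A*0) = -125*((5 + 2*(-6)) + 18*0) = -125*((5 - 12) + 0) = -125*(-7 + 0) = -125*(-7) = 875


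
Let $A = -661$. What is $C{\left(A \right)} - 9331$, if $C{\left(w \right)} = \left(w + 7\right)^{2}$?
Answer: $418385$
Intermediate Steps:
$C{\left(w \right)} = \left(7 + w\right)^{2}$
$C{\left(A \right)} - 9331 = \left(7 - 661\right)^{2} - 9331 = \left(-654\right)^{2} - 9331 = 427716 - 9331 = 418385$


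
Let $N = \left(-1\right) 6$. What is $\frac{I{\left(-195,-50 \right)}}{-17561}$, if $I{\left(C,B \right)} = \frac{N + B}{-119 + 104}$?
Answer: $- \frac{56}{263415} \approx -0.00021259$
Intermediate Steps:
$N = -6$
$I{\left(C,B \right)} = \frac{2}{5} - \frac{B}{15}$ ($I{\left(C,B \right)} = \frac{-6 + B}{-119 + 104} = \frac{-6 + B}{-15} = \left(-6 + B\right) \left(- \frac{1}{15}\right) = \frac{2}{5} - \frac{B}{15}$)
$\frac{I{\left(-195,-50 \right)}}{-17561} = \frac{\frac{2}{5} - - \frac{10}{3}}{-17561} = \left(\frac{2}{5} + \frac{10}{3}\right) \left(- \frac{1}{17561}\right) = \frac{56}{15} \left(- \frac{1}{17561}\right) = - \frac{56}{263415}$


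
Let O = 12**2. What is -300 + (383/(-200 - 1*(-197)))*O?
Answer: -18684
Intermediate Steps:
O = 144
-300 + (383/(-200 - 1*(-197)))*O = -300 + (383/(-200 - 1*(-197)))*144 = -300 + (383/(-200 + 197))*144 = -300 + (383/(-3))*144 = -300 + (383*(-1/3))*144 = -300 - 383/3*144 = -300 - 18384 = -18684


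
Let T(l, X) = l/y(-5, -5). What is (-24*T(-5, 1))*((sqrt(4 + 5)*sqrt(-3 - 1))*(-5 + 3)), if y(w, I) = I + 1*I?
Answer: 144*I ≈ 144.0*I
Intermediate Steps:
y(w, I) = 2*I (y(w, I) = I + I = 2*I)
T(l, X) = -l/10 (T(l, X) = l/((2*(-5))) = l/(-10) = l*(-1/10) = -l/10)
(-24*T(-5, 1))*((sqrt(4 + 5)*sqrt(-3 - 1))*(-5 + 3)) = (-(-12)*(-5)/5)*((sqrt(4 + 5)*sqrt(-3 - 1))*(-5 + 3)) = (-24*1/2)*((sqrt(9)*sqrt(-4))*(-2)) = -12*3*(2*I)*(-2) = -12*6*I*(-2) = -(-144)*I = 144*I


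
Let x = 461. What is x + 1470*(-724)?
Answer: -1063819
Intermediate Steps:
x + 1470*(-724) = 461 + 1470*(-724) = 461 - 1064280 = -1063819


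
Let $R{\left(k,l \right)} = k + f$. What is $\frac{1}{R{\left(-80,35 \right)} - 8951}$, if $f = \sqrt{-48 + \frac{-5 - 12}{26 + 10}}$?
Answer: $- \frac{325116}{2936124341} - \frac{6 i \sqrt{1745}}{2936124341} \approx -0.00011073 - 8.5364 \cdot 10^{-8} i$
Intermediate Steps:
$f = \frac{i \sqrt{1745}}{6}$ ($f = \sqrt{-48 + \frac{-5 - 12}{36}} = \sqrt{-48 - \frac{17}{36}} = \sqrt{- \frac{1745}{36}} = \frac{i \sqrt{1745}}{6} \approx 6.9622 i$)
$R{\left(k,l \right)} = k + \frac{i \sqrt{1745}}{6}$
$\frac{1}{R{\left(-80,35 \right)} - 8951} = \frac{1}{\left(-80 + \frac{i \sqrt{1745}}{6}\right) - 8951} = \frac{1}{-9031 + \frac{i \sqrt{1745}}{6}}$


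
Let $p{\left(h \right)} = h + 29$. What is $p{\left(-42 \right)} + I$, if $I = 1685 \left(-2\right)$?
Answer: $-3383$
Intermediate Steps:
$p{\left(h \right)} = 29 + h$
$I = -3370$
$p{\left(-42 \right)} + I = \left(29 - 42\right) - 3370 = -13 - 3370 = -3383$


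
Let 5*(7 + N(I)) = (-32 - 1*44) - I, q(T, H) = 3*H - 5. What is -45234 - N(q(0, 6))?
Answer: -226046/5 ≈ -45209.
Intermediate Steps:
q(T, H) = -5 + 3*H
N(I) = -111/5 - I/5 (N(I) = -7 + ((-32 - 1*44) - I)/5 = -7 + ((-32 - 44) - I)/5 = -7 + (-76 - I)/5 = -7 + (-76/5 - I/5) = -111/5 - I/5)
-45234 - N(q(0, 6)) = -45234 - (-111/5 - (-5 + 3*6)/5) = -45234 - (-111/5 - (-5 + 18)/5) = -45234 - (-111/5 - ⅕*13) = -45234 - (-111/5 - 13/5) = -45234 - 1*(-124/5) = -45234 + 124/5 = -226046/5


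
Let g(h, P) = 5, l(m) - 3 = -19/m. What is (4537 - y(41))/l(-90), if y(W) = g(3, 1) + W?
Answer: 404190/289 ≈ 1398.6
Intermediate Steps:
l(m) = 3 - 19/m
y(W) = 5 + W
(4537 - y(41))/l(-90) = (4537 - (5 + 41))/(3 - 19/(-90)) = (4537 - 1*46)/(3 - 19*(-1/90)) = (4537 - 46)/(3 + 19/90) = 4491/(289/90) = 4491*(90/289) = 404190/289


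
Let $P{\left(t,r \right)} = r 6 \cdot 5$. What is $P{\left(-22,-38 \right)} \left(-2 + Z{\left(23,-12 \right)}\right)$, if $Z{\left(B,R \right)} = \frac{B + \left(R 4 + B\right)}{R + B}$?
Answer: $\frac{27360}{11} \approx 2487.3$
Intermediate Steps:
$Z{\left(B,R \right)} = \frac{2 B + 4 R}{B + R}$ ($Z{\left(B,R \right)} = \frac{B + \left(4 R + B\right)}{B + R} = \frac{B + \left(B + 4 R\right)}{B + R} = \frac{2 B + 4 R}{B + R}$)
$P{\left(t,r \right)} = 30 r$ ($P{\left(t,r \right)} = 6 r 5 = 30 r$)
$P{\left(-22,-38 \right)} \left(-2 + Z{\left(23,-12 \right)}\right) = 30 \left(-38\right) \left(-2 + \frac{2 \left(23 + 2 \left(-12\right)\right)}{23 - 12}\right) = - 1140 \left(-2 + \frac{2 \left(23 - 24\right)}{11}\right) = - 1140 \left(-2 + 2 \cdot \frac{1}{11} \left(-1\right)\right) = - 1140 \left(-2 - \frac{2}{11}\right) = \left(-1140\right) \left(- \frac{24}{11}\right) = \frac{27360}{11}$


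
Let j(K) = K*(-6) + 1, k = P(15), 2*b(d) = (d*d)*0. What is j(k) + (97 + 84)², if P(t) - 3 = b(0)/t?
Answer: 32744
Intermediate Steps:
b(d) = 0 (b(d) = ((d*d)*0)/2 = (d²*0)/2 = (½)*0 = 0)
P(t) = 3 (P(t) = 3 + 0/t = 3 + 0 = 3)
k = 3
j(K) = 1 - 6*K (j(K) = -6*K + 1 = 1 - 6*K)
j(k) + (97 + 84)² = (1 - 6*3) + (97 + 84)² = (1 - 18) + 181² = -17 + 32761 = 32744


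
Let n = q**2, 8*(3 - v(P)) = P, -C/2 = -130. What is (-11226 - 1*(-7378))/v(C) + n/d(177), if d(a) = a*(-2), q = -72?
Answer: 6832/59 ≈ 115.80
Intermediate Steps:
C = 260 (C = -2*(-130) = 260)
v(P) = 3 - P/8
d(a) = -2*a
n = 5184 (n = (-72)**2 = 5184)
(-11226 - 1*(-7378))/v(C) + n/d(177) = (-11226 - 1*(-7378))/(3 - 1/8*260) + 5184/((-2*177)) = (-11226 + 7378)/(3 - 65/2) + 5184/(-354) = -3848/(-59/2) + 5184*(-1/354) = -3848*(-2/59) - 864/59 = 7696/59 - 864/59 = 6832/59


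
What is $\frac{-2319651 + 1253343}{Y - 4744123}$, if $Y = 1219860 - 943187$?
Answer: $\frac{177718}{744575} \approx 0.23868$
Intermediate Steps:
$Y = 276673$
$\frac{-2319651 + 1253343}{Y - 4744123} = \frac{-2319651 + 1253343}{276673 - 4744123} = - \frac{1066308}{-4467450} = \left(-1066308\right) \left(- \frac{1}{4467450}\right) = \frac{177718}{744575}$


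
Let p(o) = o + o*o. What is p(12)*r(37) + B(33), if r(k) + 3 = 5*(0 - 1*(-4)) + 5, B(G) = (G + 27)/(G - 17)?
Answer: 13743/4 ≈ 3435.8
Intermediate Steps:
B(G) = (27 + G)/(-17 + G)
p(o) = o + o²
r(k) = 22 (r(k) = -3 + (5*(0 - 1*(-4)) + 5) = -3 + (5*(0 + 4) + 5) = -3 + (5*4 + 5) = -3 + (20 + 5) = -3 + 25 = 22)
p(12)*r(37) + B(33) = (12*(1 + 12))*22 + (27 + 33)/(-17 + 33) = (12*13)*22 + 60/16 = 156*22 + (1/16)*60 = 3432 + 15/4 = 13743/4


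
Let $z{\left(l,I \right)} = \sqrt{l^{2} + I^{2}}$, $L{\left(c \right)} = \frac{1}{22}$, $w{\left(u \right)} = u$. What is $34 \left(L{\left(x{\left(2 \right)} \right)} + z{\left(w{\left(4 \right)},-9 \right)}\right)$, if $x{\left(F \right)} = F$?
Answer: $\frac{17}{11} + 34 \sqrt{97} \approx 336.41$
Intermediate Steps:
$L{\left(c \right)} = \frac{1}{22}$
$z{\left(l,I \right)} = \sqrt{I^{2} + l^{2}}$
$34 \left(L{\left(x{\left(2 \right)} \right)} + z{\left(w{\left(4 \right)},-9 \right)}\right) = 34 \left(\frac{1}{22} + \sqrt{\left(-9\right)^{2} + 4^{2}}\right) = 34 \left(\frac{1}{22} + \sqrt{81 + 16}\right) = 34 \left(\frac{1}{22} + \sqrt{97}\right) = \frac{17}{11} + 34 \sqrt{97}$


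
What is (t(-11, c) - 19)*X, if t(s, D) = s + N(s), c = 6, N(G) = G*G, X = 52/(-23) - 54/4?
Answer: -65975/46 ≈ -1434.2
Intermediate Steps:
X = -725/46 (X = 52*(-1/23) - 54*¼ = -52/23 - 27/2 = -725/46 ≈ -15.761)
N(G) = G²
t(s, D) = s + s²
(t(-11, c) - 19)*X = (-11*(1 - 11) - 19)*(-725/46) = (-11*(-10) - 19)*(-725/46) = (110 - 19)*(-725/46) = 91*(-725/46) = -65975/46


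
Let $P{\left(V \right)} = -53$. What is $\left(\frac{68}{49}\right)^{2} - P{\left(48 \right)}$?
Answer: $\frac{131877}{2401} \approx 54.926$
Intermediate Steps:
$\left(\frac{68}{49}\right)^{2} - P{\left(48 \right)} = \left(\frac{68}{49}\right)^{2} - -53 = \left(68 \cdot \frac{1}{49}\right)^{2} + 53 = \left(\frac{68}{49}\right)^{2} + 53 = \frac{4624}{2401} + 53 = \frac{131877}{2401}$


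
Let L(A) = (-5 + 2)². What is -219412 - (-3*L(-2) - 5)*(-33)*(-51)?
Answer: -165556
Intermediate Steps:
L(A) = 9 (L(A) = (-3)² = 9)
-219412 - (-3*L(-2) - 5)*(-33)*(-51) = -219412 - (-3*9 - 5)*(-33)*(-51) = -219412 - (-27 - 5)*(-33)*(-51) = -219412 - (-32*(-33))*(-51) = -219412 - 1056*(-51) = -219412 - 1*(-53856) = -219412 + 53856 = -165556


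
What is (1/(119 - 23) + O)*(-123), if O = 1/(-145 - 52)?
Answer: -4141/6304 ≈ -0.65688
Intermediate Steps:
O = -1/197 (O = 1/(-197) = -1/197 ≈ -0.0050761)
(1/(119 - 23) + O)*(-123) = (1/(119 - 23) - 1/197)*(-123) = (1/96 - 1/197)*(-123) = (101/18912)*(-123) = -4141/6304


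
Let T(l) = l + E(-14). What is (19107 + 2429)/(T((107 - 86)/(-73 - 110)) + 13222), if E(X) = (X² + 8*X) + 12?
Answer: 1313696/812391 ≈ 1.6171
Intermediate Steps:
E(X) = 12 + X² + 8*X
T(l) = 96 + l (T(l) = l + (12 + (-14)² + 8*(-14)) = l + (12 + 196 - 112) = l + 96 = 96 + l)
(19107 + 2429)/(T((107 - 86)/(-73 - 110)) + 13222) = (19107 + 2429)/((96 + (107 - 86)/(-73 - 110)) + 13222) = 21536/((96 + 21/(-183)) + 13222) = 21536/((96 + 21*(-1/183)) + 13222) = 21536/((96 - 7/61) + 13222) = 21536/(5849/61 + 13222) = 21536/(812391/61) = 21536*(61/812391) = 1313696/812391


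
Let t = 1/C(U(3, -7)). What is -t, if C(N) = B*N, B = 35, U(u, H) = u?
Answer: -1/105 ≈ -0.0095238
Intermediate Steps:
C(N) = 35*N
t = 1/105 (t = 1/(35*3) = 1/105 ≈ 0.0095238)
-t = -1*1/105 = -1/105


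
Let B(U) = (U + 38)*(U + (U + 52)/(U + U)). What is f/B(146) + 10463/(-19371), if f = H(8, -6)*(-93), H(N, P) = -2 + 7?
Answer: -4254308387/7632871356 ≈ -0.55737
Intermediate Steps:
H(N, P) = 5
f = -465 (f = 5*(-93) = -465)
B(U) = (38 + U)*(U + (52 + U)/(2*U)) (B(U) = (38 + U)*(U + (52 + U)/((2*U))) = (38 + U)*(U + (52 + U)*(1/(2*U))) = (38 + U)*(U + (52 + U)/(2*U)))
f/B(146) + 10463/(-19371) = -465/(45 + 146² + 988/146 + (77/2)*146) + 10463/(-19371) = -465/(45 + 21316 + 988*(1/146) + 5621) + 10463*(-1/19371) = -465/(45 + 21316 + 494/73 + 5621) - 10463/19371 = -465/1970180/73 - 10463/19371 = -465*73/1970180 - 10463/19371 = -6789/394036 - 10463/19371 = -4254308387/7632871356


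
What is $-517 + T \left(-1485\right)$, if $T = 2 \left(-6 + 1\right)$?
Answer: $14333$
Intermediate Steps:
$T = -10$ ($T = 2 \left(-5\right) = -10$)
$-517 + T \left(-1485\right) = -517 - -14850 = -517 + 14850 = 14333$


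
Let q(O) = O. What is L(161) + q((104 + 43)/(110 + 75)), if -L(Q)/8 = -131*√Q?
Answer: 147/185 + 1048*√161 ≈ 13298.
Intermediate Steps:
L(Q) = 1048*√Q (L(Q) = -(-1048)*√Q = 1048*√Q)
L(161) + q((104 + 43)/(110 + 75)) = 1048*√161 + (104 + 43)/(110 + 75) = 1048*√161 + 147/185 = 147/185 + 1048*√161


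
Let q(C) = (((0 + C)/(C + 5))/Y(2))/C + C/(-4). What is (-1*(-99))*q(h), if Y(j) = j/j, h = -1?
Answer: 99/2 ≈ 49.500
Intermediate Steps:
Y(j) = 1
q(C) = 1/(5 + C) - C/4 (q(C) = (((0 + C)/(C + 5))/1)/C + C/(-4) = ((C/(5 + C))*1)/C + C*(-1/4) = (C/(5 + C))/C - C/4 = 1/(5 + C) - C/4)
(-1*(-99))*q(h) = (-1*(-99))*((4 - 1*(-1)**2 - 5*(-1))/(4*(5 - 1))) = 99*((1/4)*(4 - 1*1 + 5)/4) = 99*((1/4)*(1/4)*(4 - 1 + 5)) = 99*((1/4)*(1/4)*8) = 99*(1/2) = 99/2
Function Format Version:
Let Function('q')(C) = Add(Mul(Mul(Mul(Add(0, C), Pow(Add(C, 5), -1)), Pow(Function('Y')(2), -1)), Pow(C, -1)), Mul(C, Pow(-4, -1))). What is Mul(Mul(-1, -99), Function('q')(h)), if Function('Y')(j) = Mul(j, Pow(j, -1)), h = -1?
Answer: Rational(99, 2) ≈ 49.500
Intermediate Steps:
Function('Y')(j) = 1
Function('q')(C) = Add(Pow(Add(5, C), -1), Mul(Rational(-1, 4), C)) (Function('q')(C) = Add(Mul(Mul(Mul(Add(0, C), Pow(Add(C, 5), -1)), Pow(1, -1)), Pow(C, -1)), Mul(C, Pow(-4, -1))) = Add(Mul(Mul(Mul(C, Pow(Add(5, C), -1)), 1), Pow(C, -1)), Mul(C, Rational(-1, 4))) = Add(Mul(Mul(C, Pow(Add(5, C), -1)), Pow(C, -1)), Mul(Rational(-1, 4), C)) = Add(Pow(Add(5, C), -1), Mul(Rational(-1, 4), C)))
Mul(Mul(-1, -99), Function('q')(h)) = Mul(Mul(-1, -99), Mul(Rational(1, 4), Pow(Add(5, -1), -1), Add(4, Mul(-1, Pow(-1, 2)), Mul(-5, -1)))) = Mul(99, Mul(Rational(1, 4), Pow(4, -1), Add(4, Mul(-1, 1), 5))) = Mul(99, Mul(Rational(1, 4), Rational(1, 4), Add(4, -1, 5))) = Mul(99, Mul(Rational(1, 4), Rational(1, 4), 8)) = Mul(99, Rational(1, 2)) = Rational(99, 2)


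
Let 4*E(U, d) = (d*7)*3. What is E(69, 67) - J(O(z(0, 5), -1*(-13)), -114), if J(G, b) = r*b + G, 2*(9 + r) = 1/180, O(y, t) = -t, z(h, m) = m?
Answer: -9914/15 ≈ -660.93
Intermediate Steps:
r = -3239/360 (r = -9 + (½)/180 = -9 + (½)*(1/180) = -9 + 1/360 = -3239/360 ≈ -8.9972)
E(U, d) = 21*d/4 (E(U, d) = ((d*7)*3)/4 = ((7*d)*3)/4 = (21*d)/4 = 21*d/4)
J(G, b) = G - 3239*b/360 (J(G, b) = -3239*b/360 + G = G - 3239*b/360)
E(69, 67) - J(O(z(0, 5), -1*(-13)), -114) = (21/4)*67 - (-(-1)*(-13) - 3239/360*(-114)) = 1407/4 - (-1*13 + 61541/60) = 1407/4 - (-13 + 61541/60) = 1407/4 - 1*60761/60 = 1407/4 - 60761/60 = -9914/15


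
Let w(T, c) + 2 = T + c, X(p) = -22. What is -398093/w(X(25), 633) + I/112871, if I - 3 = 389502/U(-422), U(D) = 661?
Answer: -29700577042618/45436108179 ≈ -653.68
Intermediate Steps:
w(T, c) = -2 + T + c (w(T, c) = -2 + (T + c) = -2 + T + c)
I = 391485/661 (I = 3 + 389502/661 = 391485/661 ≈ 592.26)
-398093/w(X(25), 633) + I/112871 = -398093/(-2 - 22 + 633) + (391485/661)/112871 = -398093/609 + (391485/661)*(1/112871) = -398093*1/609 + 391485/74607731 = -398093/609 + 391485/74607731 = -29700577042618/45436108179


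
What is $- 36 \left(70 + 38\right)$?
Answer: $-3888$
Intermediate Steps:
$- 36 \left(70 + 38\right) = \left(-36\right) 108 = -3888$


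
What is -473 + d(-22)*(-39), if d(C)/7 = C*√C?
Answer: -473 + 6006*I*√22 ≈ -473.0 + 28171.0*I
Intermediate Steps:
d(C) = 7*C^(3/2) (d(C) = 7*(C*√C) = 7*C^(3/2))
-473 + d(-22)*(-39) = -473 + (7*(-22)^(3/2))*(-39) = -473 + (7*(-22*I*√22))*(-39) = -473 - 154*I*√22*(-39) = -473 + 6006*I*√22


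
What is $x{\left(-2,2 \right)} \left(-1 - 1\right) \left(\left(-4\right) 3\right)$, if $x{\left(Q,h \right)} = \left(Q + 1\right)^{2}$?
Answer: $24$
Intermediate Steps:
$x{\left(Q,h \right)} = \left(1 + Q\right)^{2}$
$x{\left(-2,2 \right)} \left(-1 - 1\right) \left(\left(-4\right) 3\right) = \left(1 - 2\right)^{2} \left(-1 - 1\right) \left(\left(-4\right) 3\right) = \left(-1\right)^{2} \left(-2\right) \left(-12\right) = 1 \left(-2\right) \left(-12\right) = \left(-2\right) \left(-12\right) = 24$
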